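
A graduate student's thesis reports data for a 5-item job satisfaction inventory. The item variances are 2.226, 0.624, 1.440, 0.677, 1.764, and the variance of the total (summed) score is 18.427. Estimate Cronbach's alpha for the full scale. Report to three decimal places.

Cronbach's alpha = 0.793

Σσᵢ² = 2.226 + 0.624 + 1.440 + 0.677 + 1.764 = 6.731
α = (k/(k−1))·(1 − Σσᵢ²/total variance) = (5/4)·(1 − 6.731/18.427) = 0.793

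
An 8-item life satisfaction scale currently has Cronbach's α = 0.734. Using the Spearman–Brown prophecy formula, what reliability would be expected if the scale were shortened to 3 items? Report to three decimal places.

Length factor m = 3/8 = 0.3750
α' = m·α / (1 − (1−m)·α)
   = 3/8 × 0.734 / (1 − (1 − 3/8) × 0.734)
   = 0.2752 / 0.5413 = 0.509

predicted reliability = 0.509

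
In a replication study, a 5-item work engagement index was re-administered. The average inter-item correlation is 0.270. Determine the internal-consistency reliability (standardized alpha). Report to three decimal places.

standardized alpha = 0.649

Standardized α = k·r̄ / (1 + (k−1)·r̄) = 5 × 0.270 / (1 + 4 × 0.270)
  = 1.3500 / 2.0800 = 0.649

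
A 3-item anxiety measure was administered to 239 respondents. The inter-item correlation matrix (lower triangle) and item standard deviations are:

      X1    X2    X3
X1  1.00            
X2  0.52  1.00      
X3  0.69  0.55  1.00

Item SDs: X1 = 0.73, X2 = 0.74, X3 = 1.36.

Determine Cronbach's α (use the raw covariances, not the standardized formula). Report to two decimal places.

Cronbach's α = 0.76

Σσ²ᵢ = 0.73² + 0.74² + 1.36² = 2.9301
Covariances σ_ij = r_ij · s_i · s_j:
  σ(X1,X2) = 0.52 × 0.73 × 0.74 = 0.2809
  σ(X1,X3) = 0.69 × 0.73 × 1.36 = 0.6850
  σ(X2,X3) = 0.55 × 0.74 × 1.36 = 0.5535
σ²_T = Σσ²ᵢ + 2·Σσ_ij = 2.9301 + 2 × 1.5194 = 5.9689
α = (3/2)·(1 − 2.9301/5.9689) = 0.76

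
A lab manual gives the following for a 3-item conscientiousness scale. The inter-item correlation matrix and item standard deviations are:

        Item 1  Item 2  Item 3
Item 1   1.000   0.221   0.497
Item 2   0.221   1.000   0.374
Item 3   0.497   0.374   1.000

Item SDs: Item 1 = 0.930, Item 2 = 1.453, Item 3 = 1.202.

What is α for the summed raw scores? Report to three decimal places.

α = 0.608

Σσ²ᵢ = 0.930² + 1.453² + 1.202² = 4.4209
Covariances σ_ij = r_ij · s_i · s_j:
  σ(Item 1,Item 2) = 0.221 × 0.930 × 1.453 = 0.2986
  σ(Item 1,Item 3) = 0.497 × 0.930 × 1.202 = 0.5556
  σ(Item 2,Item 3) = 0.374 × 1.453 × 1.202 = 0.6532
σ²_T = Σσ²ᵢ + 2·Σσ_ij = 4.4209 + 2 × 1.5074 = 7.4357
α = (3/2)·(1 − 4.4209/7.4357) = 0.608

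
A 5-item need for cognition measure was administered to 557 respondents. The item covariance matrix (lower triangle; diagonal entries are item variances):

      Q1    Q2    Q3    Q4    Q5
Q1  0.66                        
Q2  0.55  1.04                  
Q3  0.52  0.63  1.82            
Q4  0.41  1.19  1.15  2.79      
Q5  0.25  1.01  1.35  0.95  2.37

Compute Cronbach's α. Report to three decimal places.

Cronbach's α = 0.811

Σσ²ᵢ = 0.66 + 1.04 + 1.82 + 2.79 + 2.37 = 8.68
Σ_{i<j} σ_ij = 8.01
Var(T) = 8.68 + 2 × 8.01 = 24.70
α = (k/(k−1))·(1 − Σσ²ᵢ/Var(T)) = (5/4)·(1 − 8.68/24.70) = 0.811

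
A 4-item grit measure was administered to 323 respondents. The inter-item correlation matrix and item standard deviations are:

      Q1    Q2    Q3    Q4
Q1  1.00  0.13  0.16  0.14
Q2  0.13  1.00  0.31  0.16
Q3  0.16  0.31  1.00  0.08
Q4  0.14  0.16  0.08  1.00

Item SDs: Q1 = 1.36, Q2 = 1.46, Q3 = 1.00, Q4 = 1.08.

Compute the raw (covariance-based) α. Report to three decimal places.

Σσ²ᵢ = 1.36² + 1.46² + 1.00² + 1.08² = 6.1476
Covariances σ_ij = r_ij · s_i · s_j:
  σ(Q1,Q2) = 0.13 × 1.36 × 1.46 = 0.2581
  σ(Q1,Q3) = 0.16 × 1.36 × 1.00 = 0.2176
  σ(Q1,Q4) = 0.14 × 1.36 × 1.08 = 0.2056
  σ(Q2,Q3) = 0.31 × 1.46 × 1.00 = 0.4526
  σ(Q2,Q4) = 0.16 × 1.46 × 1.08 = 0.2523
  σ(Q3,Q4) = 0.08 × 1.00 × 1.08 = 0.0864
σ²_T = Σσ²ᵢ + 2·Σσ_ij = 6.1476 + 2 × 1.4726 = 9.0928
α = (4/3)·(1 − 6.1476/9.0928) = 0.432

α = 0.432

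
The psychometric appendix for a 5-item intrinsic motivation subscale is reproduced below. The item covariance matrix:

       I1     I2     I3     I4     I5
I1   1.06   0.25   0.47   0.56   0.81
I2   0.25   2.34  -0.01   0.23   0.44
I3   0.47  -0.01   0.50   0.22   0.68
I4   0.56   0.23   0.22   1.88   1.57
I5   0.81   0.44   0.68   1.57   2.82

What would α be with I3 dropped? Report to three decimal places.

α = 0.651

Remaining items: I1, I2, I4, I5 (k = 4).
Σσᵢ² = 1.06 + 2.34 + 1.88 + 2.82 = 8.10
σ²_T = 8.10 + 2 × 3.86 = 15.82
α (item deleted) = (4/3)·(1 − 8.10/15.82) = 0.651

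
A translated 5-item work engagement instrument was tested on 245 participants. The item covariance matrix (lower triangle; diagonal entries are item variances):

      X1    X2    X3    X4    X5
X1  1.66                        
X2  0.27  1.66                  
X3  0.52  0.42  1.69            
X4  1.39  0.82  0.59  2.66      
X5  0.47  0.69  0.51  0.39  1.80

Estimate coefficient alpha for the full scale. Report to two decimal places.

Σσ²ᵢ = 1.66 + 1.66 + 1.69 + 2.66 + 1.80 = 9.47
Sum of off-diagonal covariances = 6.07
total variance = 9.47 + 2 × 6.07 = 21.61
α = (k/(k−1))·(1 − Σσ²ᵢ/total variance) = (5/4)·(1 − 9.47/21.61) = 0.70

coefficient alpha = 0.70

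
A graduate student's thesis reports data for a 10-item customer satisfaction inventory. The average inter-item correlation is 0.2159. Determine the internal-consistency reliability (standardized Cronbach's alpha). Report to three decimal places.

standardized Cronbach's alpha = 0.734

Standardized α = k·r̄ / (1 + (k−1)·r̄) = 10 × 0.2159 / (1 + 9 × 0.2159)
  = 2.1590 / 2.9431 = 0.734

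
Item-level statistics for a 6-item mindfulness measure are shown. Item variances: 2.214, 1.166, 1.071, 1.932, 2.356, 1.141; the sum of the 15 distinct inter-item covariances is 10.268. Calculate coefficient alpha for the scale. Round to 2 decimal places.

ΣVar(i) = 2.214 + 1.166 + 1.071 + 1.932 + 2.356 + 1.141 = 9.880
Sum of distinct covariances = 10.268
Var(T) = ΣVar(i) + 2·Σcov = 9.880 + 2 × 10.268 = 30.416
α = (6/5)·(1 − 9.880/30.416) = 0.81

coefficient alpha = 0.81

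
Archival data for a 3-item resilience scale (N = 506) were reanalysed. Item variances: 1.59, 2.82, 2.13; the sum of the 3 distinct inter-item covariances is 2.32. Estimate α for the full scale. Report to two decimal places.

α = 0.62

Σσ²ᵢ = 1.59 + 2.82 + 2.13 = 6.54
Sum of distinct covariances = 2.32
total variance = Σσ²ᵢ + 2·Σcov = 6.54 + 2 × 2.32 = 11.18
α = (3/2)·(1 − 6.54/11.18) = 0.62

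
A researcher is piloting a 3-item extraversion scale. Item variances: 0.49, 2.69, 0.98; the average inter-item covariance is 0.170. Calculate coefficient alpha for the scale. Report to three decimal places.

α = 0.295

Σσᵢ² = 0.49 + 2.69 + 0.98 = 4.16
Sum of the 3 distinct covariances = 3 × 0.170 = 0.510
total variance = Σσᵢ² + 2·Σcov = 4.16 + 2 × 0.510 = 5.180
α = (3/2)·(1 − 4.16/5.180) = 0.295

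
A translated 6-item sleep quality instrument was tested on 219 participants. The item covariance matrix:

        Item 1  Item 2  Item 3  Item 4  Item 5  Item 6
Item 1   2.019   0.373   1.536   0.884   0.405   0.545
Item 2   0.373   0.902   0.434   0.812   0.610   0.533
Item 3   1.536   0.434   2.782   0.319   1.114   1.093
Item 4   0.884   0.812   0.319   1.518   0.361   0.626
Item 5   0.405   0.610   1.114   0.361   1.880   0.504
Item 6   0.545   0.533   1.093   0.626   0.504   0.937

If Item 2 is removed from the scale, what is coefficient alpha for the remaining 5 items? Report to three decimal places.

α = 0.772

Remaining items: Item 1, Item 3, Item 4, Item 5, Item 6 (k = 5).
sum of item variances = 2.019 + 2.782 + 1.518 + 1.880 + 0.937 = 9.136
Var(T) = 9.136 + 2 × 7.387 = 23.910
α (item deleted) = (5/4)·(1 − 9.136/23.910) = 0.772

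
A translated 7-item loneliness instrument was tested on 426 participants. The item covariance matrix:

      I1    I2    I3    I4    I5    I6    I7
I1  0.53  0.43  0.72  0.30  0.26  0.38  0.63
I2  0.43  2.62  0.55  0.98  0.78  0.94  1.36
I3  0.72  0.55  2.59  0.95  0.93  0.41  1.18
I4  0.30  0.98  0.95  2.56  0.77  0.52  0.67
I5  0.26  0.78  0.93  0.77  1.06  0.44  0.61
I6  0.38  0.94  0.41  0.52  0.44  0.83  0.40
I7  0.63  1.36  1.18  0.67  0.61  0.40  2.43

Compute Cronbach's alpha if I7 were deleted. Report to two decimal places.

Cronbach's alpha = 0.78

Remaining items: I1, I2, I3, I4, I5, I6 (k = 6).
Σσ²ᵢ = 0.53 + 2.62 + 2.59 + 2.56 + 1.06 + 0.83 = 10.19
σ²_T = 10.19 + 2 × 9.36 = 28.91
α (item deleted) = (6/5)·(1 − 10.19/28.91) = 0.78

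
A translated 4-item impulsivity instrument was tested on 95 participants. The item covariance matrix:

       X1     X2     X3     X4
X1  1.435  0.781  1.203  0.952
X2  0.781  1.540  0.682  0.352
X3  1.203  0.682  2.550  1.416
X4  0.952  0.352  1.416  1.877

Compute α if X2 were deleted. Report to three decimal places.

Remaining items: X1, X3, X4 (k = 3).
Σσ²ᵢ = 1.435 + 2.550 + 1.877 = 5.862
σ²_total = 5.862 + 2 × 3.571 = 13.004
α (item deleted) = (3/2)·(1 − 5.862/13.004) = 0.824

α = 0.824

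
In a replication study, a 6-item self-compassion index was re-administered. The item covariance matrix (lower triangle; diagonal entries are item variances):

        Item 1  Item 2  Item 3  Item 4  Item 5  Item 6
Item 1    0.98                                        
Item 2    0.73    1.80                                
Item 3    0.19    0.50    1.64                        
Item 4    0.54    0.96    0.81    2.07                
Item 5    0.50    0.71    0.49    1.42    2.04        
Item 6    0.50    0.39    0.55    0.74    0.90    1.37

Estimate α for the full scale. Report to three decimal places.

Σσᵢ² = 0.98 + 1.80 + 1.64 + 2.07 + 2.04 + 1.37 = 9.90
Sum of off-diagonal covariances = 9.93
σ²_total = 9.90 + 2 × 9.93 = 29.76
α = (k/(k−1))·(1 − Σσᵢ²/σ²_total) = (6/5)·(1 − 9.90/29.76) = 0.801

α = 0.801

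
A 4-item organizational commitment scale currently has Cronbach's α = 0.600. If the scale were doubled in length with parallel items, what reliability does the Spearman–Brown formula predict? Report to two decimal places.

predicted reliability = 0.75

Length factor m = 2
α' = m·α / (1 + (m−1)·α)
   = 2 × 0.600 / (1 + (2 − 1) × 0.600)
   = 1.2000 / 1.6000 = 0.75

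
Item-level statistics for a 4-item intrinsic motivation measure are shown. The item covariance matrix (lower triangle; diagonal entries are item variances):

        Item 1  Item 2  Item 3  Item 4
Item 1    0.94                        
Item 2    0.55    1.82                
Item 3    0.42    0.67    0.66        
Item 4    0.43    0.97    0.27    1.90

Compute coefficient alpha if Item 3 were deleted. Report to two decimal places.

Remaining items: Item 1, Item 2, Item 4 (k = 3).
Σσᵢ² = 0.94 + 1.82 + 1.90 = 4.66
total variance = 4.66 + 2 × 1.95 = 8.56
α (item deleted) = (3/2)·(1 − 4.66/8.56) = 0.68

coefficient alpha = 0.68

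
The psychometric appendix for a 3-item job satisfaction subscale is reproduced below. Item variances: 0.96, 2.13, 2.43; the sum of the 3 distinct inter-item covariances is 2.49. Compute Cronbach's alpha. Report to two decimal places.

Σσ²ᵢ = 0.96 + 2.13 + 2.43 = 5.52
Sum of distinct covariances = 2.49
total variance = Σσ²ᵢ + 2·Σcov = 5.52 + 2 × 2.49 = 10.50
α = (3/2)·(1 − 5.52/10.50) = 0.71

Cronbach's alpha = 0.71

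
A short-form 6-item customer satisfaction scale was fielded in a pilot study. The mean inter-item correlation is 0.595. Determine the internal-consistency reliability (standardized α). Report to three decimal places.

α = 0.898

Standardized α = k·r̄ / (1 + (k−1)·r̄) = 6 × 0.595 / (1 + 5 × 0.595)
  = 3.5700 / 3.9750 = 0.898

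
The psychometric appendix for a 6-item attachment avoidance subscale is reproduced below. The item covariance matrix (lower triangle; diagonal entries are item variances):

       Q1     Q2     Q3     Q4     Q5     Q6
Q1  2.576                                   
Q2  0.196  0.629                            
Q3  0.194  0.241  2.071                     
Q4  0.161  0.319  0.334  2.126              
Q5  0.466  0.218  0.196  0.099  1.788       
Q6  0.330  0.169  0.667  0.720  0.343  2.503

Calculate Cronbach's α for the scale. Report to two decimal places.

α = 0.53

ΣVar(i) = 2.576 + 0.629 + 2.071 + 2.126 + 1.788 + 2.503 = 11.693
Σ_{i<j} σ_ij = 4.653
Var(T) = 11.693 + 2 × 4.653 = 20.999
α = (k/(k−1))·(1 − ΣVar(i)/Var(T)) = (6/5)·(1 − 11.693/20.999) = 0.53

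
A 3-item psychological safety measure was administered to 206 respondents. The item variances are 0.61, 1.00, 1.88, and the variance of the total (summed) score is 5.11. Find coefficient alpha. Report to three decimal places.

α = 0.476

Σσᵢ² = 0.61 + 1.00 + 1.88 = 3.49
α = (k/(k−1))·(1 − Σσᵢ²/σ²_T) = (3/2)·(1 − 3.49/5.11) = 0.476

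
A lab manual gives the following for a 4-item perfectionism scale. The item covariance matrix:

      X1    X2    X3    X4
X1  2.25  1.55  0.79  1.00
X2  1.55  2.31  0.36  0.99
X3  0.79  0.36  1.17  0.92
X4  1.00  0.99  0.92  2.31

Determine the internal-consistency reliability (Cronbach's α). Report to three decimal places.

α = 0.777

sum of item variances = 2.25 + 2.31 + 1.17 + 2.31 = 8.04
Σ_{i<j} σ_ij = 5.61
σ²_total = 8.04 + 2 × 5.61 = 19.26
α = (k/(k−1))·(1 − sum of item variances/σ²_total) = (4/3)·(1 − 8.04/19.26) = 0.777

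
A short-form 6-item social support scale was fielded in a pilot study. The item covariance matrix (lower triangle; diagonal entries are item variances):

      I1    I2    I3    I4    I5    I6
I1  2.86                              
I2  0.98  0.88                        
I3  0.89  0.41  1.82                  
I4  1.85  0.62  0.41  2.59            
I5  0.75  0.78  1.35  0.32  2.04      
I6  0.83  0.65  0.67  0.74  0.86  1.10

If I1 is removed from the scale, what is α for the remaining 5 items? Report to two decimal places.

Remaining items: I2, I3, I4, I5, I6 (k = 5).
ΣVar(i) = 0.88 + 1.82 + 2.59 + 2.04 + 1.10 = 8.43
σ²_T = 8.43 + 2 × 6.81 = 22.05
α (item deleted) = (5/4)·(1 − 8.43/22.05) = 0.77

α = 0.77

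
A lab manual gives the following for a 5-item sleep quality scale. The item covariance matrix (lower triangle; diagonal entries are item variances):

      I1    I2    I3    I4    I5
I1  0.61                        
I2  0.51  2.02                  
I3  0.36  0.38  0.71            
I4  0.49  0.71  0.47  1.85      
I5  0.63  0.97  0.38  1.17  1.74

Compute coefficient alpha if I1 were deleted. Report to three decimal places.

α = 0.751

Remaining items: I2, I3, I4, I5 (k = 4).
sum of item variances = 2.02 + 0.71 + 1.85 + 1.74 = 6.32
σ²_total = 6.32 + 2 × 4.08 = 14.48
α (item deleted) = (4/3)·(1 − 6.32/14.48) = 0.751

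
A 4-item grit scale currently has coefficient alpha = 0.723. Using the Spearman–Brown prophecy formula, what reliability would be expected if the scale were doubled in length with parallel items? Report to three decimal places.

Length factor m = 2
α' = m·α / (1 + (m−1)·α)
   = 2 × 0.723 / (1 + (2 − 1) × 0.723)
   = 1.4460 / 1.7230 = 0.839

predicted reliability = 0.839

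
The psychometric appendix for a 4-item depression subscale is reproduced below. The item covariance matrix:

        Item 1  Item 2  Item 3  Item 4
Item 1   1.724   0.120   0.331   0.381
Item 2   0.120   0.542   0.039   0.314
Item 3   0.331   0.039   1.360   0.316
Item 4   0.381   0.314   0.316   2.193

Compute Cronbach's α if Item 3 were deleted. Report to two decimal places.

Remaining items: Item 1, Item 2, Item 4 (k = 3).
sum of item variances = 1.724 + 0.542 + 2.193 = 4.459
σ²_total = 4.459 + 2 × 0.815 = 6.089
α (item deleted) = (3/2)·(1 − 4.459/6.089) = 0.40

Cronbach's α = 0.40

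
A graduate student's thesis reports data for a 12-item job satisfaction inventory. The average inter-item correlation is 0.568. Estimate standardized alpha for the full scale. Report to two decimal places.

standardized alpha = 0.94

Standardized α = k·r̄ / (1 + (k−1)·r̄) = 12 × 0.568 / (1 + 11 × 0.568)
  = 6.8160 / 7.2480 = 0.94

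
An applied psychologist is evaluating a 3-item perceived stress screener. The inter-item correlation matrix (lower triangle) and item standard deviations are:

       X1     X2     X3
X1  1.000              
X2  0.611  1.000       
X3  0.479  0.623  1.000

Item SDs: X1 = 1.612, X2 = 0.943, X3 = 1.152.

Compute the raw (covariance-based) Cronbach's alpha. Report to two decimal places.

Σσ²ᵢ = 1.612² + 0.943² + 1.152² = 4.8149
Covariances σ_ij = r_ij · s_i · s_j:
  σ(X1,X2) = 0.611 × 1.612 × 0.943 = 0.9288
  σ(X1,X3) = 0.479 × 1.612 × 1.152 = 0.8895
  σ(X2,X3) = 0.623 × 0.943 × 1.152 = 0.6768
σ²_T = Σσ²ᵢ + 2·Σσ_ij = 4.8149 + 2 × 2.4951 = 9.8051
α = (3/2)·(1 − 4.8149/9.8051) = 0.76

α = 0.76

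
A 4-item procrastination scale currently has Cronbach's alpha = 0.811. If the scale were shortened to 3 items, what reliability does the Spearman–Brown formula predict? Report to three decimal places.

Length factor m = 3/4 = 0.7500
α' = m·α / (1 − (1−m)·α)
   = 3/4 × 0.811 / (1 − (1 − 3/4) × 0.811)
   = 0.6083 / 0.7973 = 0.763

predicted reliability = 0.763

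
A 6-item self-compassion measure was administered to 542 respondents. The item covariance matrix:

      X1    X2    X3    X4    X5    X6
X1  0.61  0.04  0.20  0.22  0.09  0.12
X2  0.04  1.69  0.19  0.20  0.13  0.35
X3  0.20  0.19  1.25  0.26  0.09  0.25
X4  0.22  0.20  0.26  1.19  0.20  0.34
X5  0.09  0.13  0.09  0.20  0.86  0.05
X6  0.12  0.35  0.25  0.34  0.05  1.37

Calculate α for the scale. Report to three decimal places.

α = 0.527

ΣVar(i) = 0.61 + 1.69 + 1.25 + 1.19 + 0.86 + 1.37 = 6.97
Sum of the distinct covariances = 2.73
σ²_total = 6.97 + 2 × 2.73 = 12.43
α = (k/(k−1))·(1 − ΣVar(i)/σ²_total) = (6/5)·(1 − 6.97/12.43) = 0.527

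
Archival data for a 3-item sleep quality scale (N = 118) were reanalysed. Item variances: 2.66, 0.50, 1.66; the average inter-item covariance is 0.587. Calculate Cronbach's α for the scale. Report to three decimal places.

Cronbach's α = 0.633

ΣVar(i) = 2.66 + 0.50 + 1.66 = 4.82
Sum of the 3 distinct covariances = 3 × 0.587 = 1.761
σ²_T = ΣVar(i) + 2·Σcov = 4.82 + 2 × 1.761 = 8.342
α = (3/2)·(1 − 4.82/8.342) = 0.633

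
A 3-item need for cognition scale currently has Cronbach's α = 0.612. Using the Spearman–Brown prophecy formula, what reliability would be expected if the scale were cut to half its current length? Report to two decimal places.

Length factor m = 1/2
α' = m·α / (1 − (1−m)·α)
   = 1/2 × 0.612 / (1 − (1 − 1/2) × 0.612)
   = 0.3060 / 0.6940 = 0.44

predicted reliability = 0.44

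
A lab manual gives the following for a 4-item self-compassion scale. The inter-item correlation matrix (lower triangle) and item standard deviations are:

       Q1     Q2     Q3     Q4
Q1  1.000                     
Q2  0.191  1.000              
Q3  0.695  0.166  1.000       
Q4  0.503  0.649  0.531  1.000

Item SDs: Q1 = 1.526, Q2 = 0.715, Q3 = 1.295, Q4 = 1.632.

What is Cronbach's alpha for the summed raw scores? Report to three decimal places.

Σσ²ᵢ = 1.526² + 0.715² + 1.295² + 1.632² = 7.1803
Covariances σ_ij = r_ij · s_i · s_j:
  σ(Q1,Q2) = 0.191 × 1.526 × 0.715 = 0.2084
  σ(Q1,Q3) = 0.695 × 1.526 × 1.295 = 1.3734
  σ(Q1,Q4) = 0.503 × 1.526 × 1.632 = 1.2527
  σ(Q2,Q3) = 0.166 × 0.715 × 1.295 = 0.1537
  σ(Q2,Q4) = 0.649 × 0.715 × 1.632 = 0.7573
  σ(Q3,Q4) = 0.531 × 1.295 × 1.632 = 1.1222
σ²_T = Σσ²ᵢ + 2·Σσ_ij = 7.1803 + 2 × 4.8677 = 16.9157
α = (4/3)·(1 − 7.1803/16.9157) = 0.767

α = 0.767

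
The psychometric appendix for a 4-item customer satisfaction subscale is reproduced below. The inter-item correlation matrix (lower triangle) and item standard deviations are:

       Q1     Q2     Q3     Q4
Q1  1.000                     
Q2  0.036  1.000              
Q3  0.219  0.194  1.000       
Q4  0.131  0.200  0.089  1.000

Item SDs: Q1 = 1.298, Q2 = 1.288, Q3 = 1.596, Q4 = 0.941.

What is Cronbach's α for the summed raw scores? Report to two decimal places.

Σσ²ᵢ = 1.298² + 1.288² + 1.596² + 0.941² = 6.7764
Covariances σ_ij = r_ij · s_i · s_j:
  σ(Q1,Q2) = 0.036 × 1.298 × 1.288 = 0.0602
  σ(Q1,Q3) = 0.219 × 1.298 × 1.596 = 0.4537
  σ(Q1,Q4) = 0.131 × 1.298 × 0.941 = 0.1600
  σ(Q2,Q3) = 0.194 × 1.288 × 1.596 = 0.3988
  σ(Q2,Q4) = 0.200 × 1.288 × 0.941 = 0.2424
  σ(Q3,Q4) = 0.089 × 1.596 × 0.941 = 0.1337
σ²_T = Σσ²ᵢ + 2·Σσ_ij = 6.7764 + 2 × 1.4488 = 9.6740
α = (4/3)·(1 − 6.7764/9.6740) = 0.40

Cronbach's α = 0.40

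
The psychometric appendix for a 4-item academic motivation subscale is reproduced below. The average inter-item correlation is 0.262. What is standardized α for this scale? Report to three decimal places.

Standardized α = k·r̄ / (1 + (k−1)·r̄) = 4 × 0.262 / (1 + 3 × 0.262)
  = 1.0480 / 1.7860 = 0.587

standardized α = 0.587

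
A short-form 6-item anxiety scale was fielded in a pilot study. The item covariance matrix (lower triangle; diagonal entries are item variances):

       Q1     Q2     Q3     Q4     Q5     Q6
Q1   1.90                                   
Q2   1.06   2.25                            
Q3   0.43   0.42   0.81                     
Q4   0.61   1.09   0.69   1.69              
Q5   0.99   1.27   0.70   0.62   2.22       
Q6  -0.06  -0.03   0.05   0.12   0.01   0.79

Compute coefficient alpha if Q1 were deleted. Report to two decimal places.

Remaining items: Q2, Q3, Q4, Q5, Q6 (k = 5).
Σσ²ᵢ = 2.25 + 0.81 + 1.69 + 2.22 + 0.79 = 7.76
σ²_total = 7.76 + 2 × 4.94 = 17.64
α (item deleted) = (5/4)·(1 − 7.76/17.64) = 0.70

coefficient alpha = 0.70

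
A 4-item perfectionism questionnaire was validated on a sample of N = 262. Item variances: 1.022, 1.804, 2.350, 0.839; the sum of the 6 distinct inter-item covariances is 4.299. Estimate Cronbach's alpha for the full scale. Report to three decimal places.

Cronbach's alpha = 0.785

Σσᵢ² = 1.022 + 1.804 + 2.350 + 0.839 = 6.015
Sum of distinct covariances = 4.299
total variance = Σσᵢ² + 2·Σcov = 6.015 + 2 × 4.299 = 14.613
α = (4/3)·(1 − 6.015/14.613) = 0.785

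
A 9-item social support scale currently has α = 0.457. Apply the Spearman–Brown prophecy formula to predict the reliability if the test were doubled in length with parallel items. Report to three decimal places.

predicted reliability = 0.627

Length factor m = 2
α' = m·α / (1 + (m−1)·α)
   = 2 × 0.457 / (1 + (2 − 1) × 0.457)
   = 0.9140 / 1.4570 = 0.627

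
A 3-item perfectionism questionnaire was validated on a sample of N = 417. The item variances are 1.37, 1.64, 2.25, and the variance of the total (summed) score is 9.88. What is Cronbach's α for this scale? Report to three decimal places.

α = 0.701

ΣVar(i) = 1.37 + 1.64 + 2.25 = 5.26
α = (k/(k−1))·(1 − ΣVar(i)/σ²_total) = (3/2)·(1 − 5.26/9.88) = 0.701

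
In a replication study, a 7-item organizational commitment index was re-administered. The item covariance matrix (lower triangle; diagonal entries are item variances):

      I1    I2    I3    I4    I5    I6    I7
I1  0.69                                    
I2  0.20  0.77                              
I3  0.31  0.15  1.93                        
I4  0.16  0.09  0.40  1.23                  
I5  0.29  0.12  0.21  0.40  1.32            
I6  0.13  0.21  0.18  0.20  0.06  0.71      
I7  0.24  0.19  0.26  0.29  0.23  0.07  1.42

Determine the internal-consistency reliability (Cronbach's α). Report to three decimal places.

Cronbach's α = 0.608

Σσᵢ² = 0.69 + 0.77 + 1.93 + 1.23 + 1.32 + 0.71 + 1.42 = 8.07
Σ_{i<j} σ_ij = 4.39
total variance = 8.07 + 2 × 4.39 = 16.85
α = (k/(k−1))·(1 − Σσᵢ²/total variance) = (7/6)·(1 − 8.07/16.85) = 0.608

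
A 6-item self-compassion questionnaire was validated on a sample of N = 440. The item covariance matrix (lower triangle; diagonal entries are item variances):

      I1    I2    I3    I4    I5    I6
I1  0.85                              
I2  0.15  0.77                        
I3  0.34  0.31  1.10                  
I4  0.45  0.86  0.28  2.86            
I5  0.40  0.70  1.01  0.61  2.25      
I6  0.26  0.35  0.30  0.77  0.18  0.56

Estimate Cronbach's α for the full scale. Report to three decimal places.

α = 0.749

Σσᵢ² = 0.85 + 0.77 + 1.10 + 2.86 + 2.25 + 0.56 = 8.39
Sum of off-diagonal covariances = 6.97
total variance = 8.39 + 2 × 6.97 = 22.33
α = (k/(k−1))·(1 − Σσᵢ²/total variance) = (6/5)·(1 − 8.39/22.33) = 0.749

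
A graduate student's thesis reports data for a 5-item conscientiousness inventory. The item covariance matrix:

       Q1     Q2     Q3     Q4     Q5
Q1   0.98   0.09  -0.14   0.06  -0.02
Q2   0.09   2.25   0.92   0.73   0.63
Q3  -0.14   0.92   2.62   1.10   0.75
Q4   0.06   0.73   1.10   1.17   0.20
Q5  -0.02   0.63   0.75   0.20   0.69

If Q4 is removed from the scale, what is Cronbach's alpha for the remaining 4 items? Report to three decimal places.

Remaining items: Q1, Q2, Q3, Q5 (k = 4).
sum of item variances = 0.98 + 2.25 + 2.62 + 0.69 = 6.54
σ²_total = 6.54 + 2 × 2.23 = 11.00
α (item deleted) = (4/3)·(1 − 6.54/11.00) = 0.541

α = 0.541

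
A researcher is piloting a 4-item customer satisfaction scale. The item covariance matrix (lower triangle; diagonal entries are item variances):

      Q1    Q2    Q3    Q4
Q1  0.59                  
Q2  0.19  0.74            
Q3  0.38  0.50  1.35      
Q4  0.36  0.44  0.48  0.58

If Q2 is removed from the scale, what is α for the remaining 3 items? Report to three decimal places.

Remaining items: Q1, Q3, Q4 (k = 3).
sum of item variances = 0.59 + 1.35 + 0.58 = 2.52
σ²_T = 2.52 + 2 × 1.22 = 4.96
α (item deleted) = (3/2)·(1 − 2.52/4.96) = 0.738

α = 0.738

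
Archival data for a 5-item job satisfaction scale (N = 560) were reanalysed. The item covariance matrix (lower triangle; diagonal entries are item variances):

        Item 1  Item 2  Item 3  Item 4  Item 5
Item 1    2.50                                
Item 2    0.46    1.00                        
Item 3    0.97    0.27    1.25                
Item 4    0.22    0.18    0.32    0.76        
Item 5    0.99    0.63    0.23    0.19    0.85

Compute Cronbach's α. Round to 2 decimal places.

ΣVar(i) = 2.50 + 1.00 + 1.25 + 0.76 + 0.85 = 6.36
Σ_{i<j} σ_ij = 4.46
Var(T) = 6.36 + 2 × 4.46 = 15.28
α = (k/(k−1))·(1 − ΣVar(i)/Var(T)) = (5/4)·(1 − 6.36/15.28) = 0.73

α = 0.73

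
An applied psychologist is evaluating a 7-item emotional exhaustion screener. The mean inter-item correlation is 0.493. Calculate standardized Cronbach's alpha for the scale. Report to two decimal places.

α = 0.87

Standardized α = k·r̄ / (1 + (k−1)·r̄) = 7 × 0.493 / (1 + 6 × 0.493)
  = 3.4510 / 3.9580 = 0.87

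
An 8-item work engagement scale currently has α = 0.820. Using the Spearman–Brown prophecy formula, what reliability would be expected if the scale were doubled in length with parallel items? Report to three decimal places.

Length factor m = 2
α' = m·α / (1 + (m−1)·α)
   = 2 × 0.820 / (1 + (2 − 1) × 0.820)
   = 1.6400 / 1.8200 = 0.901

predicted reliability = 0.901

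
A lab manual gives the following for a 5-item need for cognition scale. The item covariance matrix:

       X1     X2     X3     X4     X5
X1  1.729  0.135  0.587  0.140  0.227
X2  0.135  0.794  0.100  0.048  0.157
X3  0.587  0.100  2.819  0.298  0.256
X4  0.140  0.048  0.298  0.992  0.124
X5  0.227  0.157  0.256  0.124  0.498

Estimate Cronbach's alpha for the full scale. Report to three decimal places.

Σσ²ᵢ = 1.729 + 0.794 + 2.819 + 0.992 + 0.498 = 6.832
Σ_{i<j} σ_ij = 2.072
σ²_T = 6.832 + 2 × 2.072 = 10.976
α = (k/(k−1))·(1 − Σσ²ᵢ/σ²_T) = (5/4)·(1 − 6.832/10.976) = 0.472

Cronbach's alpha = 0.472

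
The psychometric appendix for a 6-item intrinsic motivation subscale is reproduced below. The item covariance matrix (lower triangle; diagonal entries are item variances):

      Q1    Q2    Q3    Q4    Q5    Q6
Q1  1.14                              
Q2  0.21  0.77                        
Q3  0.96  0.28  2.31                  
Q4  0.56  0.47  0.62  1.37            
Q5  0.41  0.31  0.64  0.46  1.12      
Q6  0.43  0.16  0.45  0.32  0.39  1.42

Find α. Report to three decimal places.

α = 0.746

Σσᵢ² = 1.14 + 0.77 + 2.31 + 1.37 + 1.12 + 1.42 = 8.13
Σ_{i<j} σ_ij = 6.67
σ²_total = 8.13 + 2 × 6.67 = 21.47
α = (k/(k−1))·(1 − Σσᵢ²/σ²_total) = (6/5)·(1 − 8.13/21.47) = 0.746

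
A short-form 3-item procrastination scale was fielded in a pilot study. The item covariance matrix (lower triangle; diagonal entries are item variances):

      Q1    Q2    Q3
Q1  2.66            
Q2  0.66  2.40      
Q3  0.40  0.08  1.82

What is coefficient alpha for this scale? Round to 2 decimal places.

Σσ²ᵢ = 2.66 + 2.40 + 1.82 = 6.88
Σ_{i<j} σ_ij = 1.14
Var(T) = 6.88 + 2 × 1.14 = 9.16
α = (k/(k−1))·(1 − Σσ²ᵢ/Var(T)) = (3/2)·(1 − 6.88/9.16) = 0.37

α = 0.37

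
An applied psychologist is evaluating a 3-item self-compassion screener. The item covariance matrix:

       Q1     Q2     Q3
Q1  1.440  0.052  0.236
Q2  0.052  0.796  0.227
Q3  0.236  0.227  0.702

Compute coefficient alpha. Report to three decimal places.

Σσᵢ² = 1.440 + 0.796 + 0.702 = 2.938
Σ_{i<j} σ_ij = 0.515
Var(T) = 2.938 + 2 × 0.515 = 3.968
α = (k/(k−1))·(1 − Σσᵢ²/Var(T)) = (3/2)·(1 − 2.938/3.968) = 0.389

coefficient alpha = 0.389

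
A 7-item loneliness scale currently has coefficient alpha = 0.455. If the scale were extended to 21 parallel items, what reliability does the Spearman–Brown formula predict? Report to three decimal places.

Length factor m = 21/7 = 3.0000
α' = m·α / (1 + (m−1)·α)
   = 21/7 × 0.455 / (1 + (21/7 − 1) × 0.455)
   = 1.3650 / 1.9100 = 0.715

predicted reliability = 0.715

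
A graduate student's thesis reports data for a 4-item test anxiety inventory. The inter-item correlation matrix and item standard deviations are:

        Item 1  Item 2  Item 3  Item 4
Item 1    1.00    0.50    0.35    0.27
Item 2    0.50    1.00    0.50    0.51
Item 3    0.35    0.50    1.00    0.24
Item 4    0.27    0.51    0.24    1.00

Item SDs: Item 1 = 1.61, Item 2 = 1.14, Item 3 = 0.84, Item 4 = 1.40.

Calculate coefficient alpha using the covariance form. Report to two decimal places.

Σσ²ᵢ = 1.61² + 1.14² + 0.84² + 1.40² = 6.5573
Covariances σ_ij = r_ij · s_i · s_j:
  σ(Item 1,Item 2) = 0.50 × 1.61 × 1.14 = 0.9177
  σ(Item 1,Item 3) = 0.35 × 1.61 × 0.84 = 0.4733
  σ(Item 1,Item 4) = 0.27 × 1.61 × 1.40 = 0.6086
  σ(Item 2,Item 3) = 0.50 × 1.14 × 0.84 = 0.4788
  σ(Item 2,Item 4) = 0.51 × 1.14 × 1.40 = 0.8140
  σ(Item 3,Item 4) = 0.24 × 0.84 × 1.40 = 0.2822
σ²_T = Σσ²ᵢ + 2·Σσ_ij = 6.5573 + 2 × 3.5746 = 13.7065
α = (4/3)·(1 − 6.5573/13.7065) = 0.70

coefficient alpha = 0.70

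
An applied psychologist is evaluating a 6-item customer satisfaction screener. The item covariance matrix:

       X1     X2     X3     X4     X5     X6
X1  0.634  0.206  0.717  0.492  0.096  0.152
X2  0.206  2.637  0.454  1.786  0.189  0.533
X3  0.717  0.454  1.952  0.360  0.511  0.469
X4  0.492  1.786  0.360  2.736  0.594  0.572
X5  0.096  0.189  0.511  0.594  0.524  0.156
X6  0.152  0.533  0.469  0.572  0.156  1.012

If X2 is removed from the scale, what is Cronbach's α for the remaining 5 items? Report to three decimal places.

Remaining items: X1, X3, X4, X5, X6 (k = 5).
Σσ²ᵢ = 0.634 + 1.952 + 2.736 + 0.524 + 1.012 = 6.858
total variance = 6.858 + 2 × 4.119 = 15.096
α (item deleted) = (5/4)·(1 − 6.858/15.096) = 0.682

α = 0.682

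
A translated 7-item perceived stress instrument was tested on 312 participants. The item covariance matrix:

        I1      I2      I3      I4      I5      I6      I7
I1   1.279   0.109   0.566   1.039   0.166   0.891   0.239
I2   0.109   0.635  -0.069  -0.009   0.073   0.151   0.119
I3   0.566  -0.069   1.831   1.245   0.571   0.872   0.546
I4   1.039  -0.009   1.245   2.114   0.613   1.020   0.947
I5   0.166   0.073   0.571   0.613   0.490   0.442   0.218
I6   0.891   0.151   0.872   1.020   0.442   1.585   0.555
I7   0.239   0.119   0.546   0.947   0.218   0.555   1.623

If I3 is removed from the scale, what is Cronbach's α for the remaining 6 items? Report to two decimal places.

Remaining items: I1, I2, I4, I5, I6, I7 (k = 6).
sum of item variances = 1.279 + 0.635 + 2.114 + 0.490 + 1.585 + 1.623 = 7.726
σ²_T = 7.726 + 2 × 6.573 = 20.872
α (item deleted) = (6/5)·(1 − 7.726/20.872) = 0.76

Cronbach's α = 0.76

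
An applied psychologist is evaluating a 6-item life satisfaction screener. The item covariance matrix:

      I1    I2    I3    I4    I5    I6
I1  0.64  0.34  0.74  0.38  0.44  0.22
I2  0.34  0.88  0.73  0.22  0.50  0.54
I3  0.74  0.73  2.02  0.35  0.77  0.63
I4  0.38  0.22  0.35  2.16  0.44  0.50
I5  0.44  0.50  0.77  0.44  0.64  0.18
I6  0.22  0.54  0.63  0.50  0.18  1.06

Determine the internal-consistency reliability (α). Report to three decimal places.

α = 0.784

Σσᵢ² = 0.64 + 0.88 + 2.02 + 2.16 + 0.64 + 1.06 = 7.40
Sum of the distinct covariances = 6.98
Var(T) = 7.40 + 2 × 6.98 = 21.36
α = (k/(k−1))·(1 − Σσᵢ²/Var(T)) = (6/5)·(1 − 7.40/21.36) = 0.784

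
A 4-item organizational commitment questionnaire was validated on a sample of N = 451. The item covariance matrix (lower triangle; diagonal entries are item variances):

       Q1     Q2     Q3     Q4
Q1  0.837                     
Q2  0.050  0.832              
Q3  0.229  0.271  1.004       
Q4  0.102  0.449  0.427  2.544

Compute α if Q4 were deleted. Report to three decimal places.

Remaining items: Q1, Q2, Q3 (k = 3).
Σσᵢ² = 0.837 + 0.832 + 1.004 = 2.673
σ²_total = 2.673 + 2 × 0.550 = 3.773
α (item deleted) = (3/2)·(1 − 2.673/3.773) = 0.437

α = 0.437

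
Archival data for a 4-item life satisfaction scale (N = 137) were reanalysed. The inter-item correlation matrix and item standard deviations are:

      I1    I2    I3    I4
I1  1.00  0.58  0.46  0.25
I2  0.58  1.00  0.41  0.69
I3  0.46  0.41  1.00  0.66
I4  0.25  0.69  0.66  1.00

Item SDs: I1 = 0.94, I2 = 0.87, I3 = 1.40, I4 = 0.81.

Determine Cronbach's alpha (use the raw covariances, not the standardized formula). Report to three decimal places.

Σσ²ᵢ = 0.94² + 0.87² + 1.40² + 0.81² = 4.2566
Covariances σ_ij = r_ij · s_i · s_j:
  σ(I1,I2) = 0.58 × 0.94 × 0.87 = 0.4743
  σ(I1,I3) = 0.46 × 0.94 × 1.40 = 0.6054
  σ(I1,I4) = 0.25 × 0.94 × 0.81 = 0.1903
  σ(I2,I3) = 0.41 × 0.87 × 1.40 = 0.4994
  σ(I2,I4) = 0.69 × 0.87 × 0.81 = 0.4862
  σ(I3,I4) = 0.66 × 1.40 × 0.81 = 0.7484
σ²_T = Σσ²ᵢ + 2·Σσ_ij = 4.2566 + 2 × 3.0040 = 10.2646
α = (4/3)·(1 − 4.2566/10.2646) = 0.780

Cronbach's alpha = 0.780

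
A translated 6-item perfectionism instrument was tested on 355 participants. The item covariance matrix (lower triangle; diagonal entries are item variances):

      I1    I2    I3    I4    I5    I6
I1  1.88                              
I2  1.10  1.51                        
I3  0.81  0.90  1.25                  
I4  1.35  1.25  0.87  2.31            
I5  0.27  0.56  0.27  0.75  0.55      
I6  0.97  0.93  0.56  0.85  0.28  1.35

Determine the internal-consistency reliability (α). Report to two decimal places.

Σσᵢ² = 1.88 + 1.51 + 1.25 + 2.31 + 0.55 + 1.35 = 8.85
Sum of the distinct covariances = 11.72
Var(T) = 8.85 + 2 × 11.72 = 32.29
α = (k/(k−1))·(1 − Σσᵢ²/Var(T)) = (6/5)·(1 − 8.85/32.29) = 0.87

α = 0.87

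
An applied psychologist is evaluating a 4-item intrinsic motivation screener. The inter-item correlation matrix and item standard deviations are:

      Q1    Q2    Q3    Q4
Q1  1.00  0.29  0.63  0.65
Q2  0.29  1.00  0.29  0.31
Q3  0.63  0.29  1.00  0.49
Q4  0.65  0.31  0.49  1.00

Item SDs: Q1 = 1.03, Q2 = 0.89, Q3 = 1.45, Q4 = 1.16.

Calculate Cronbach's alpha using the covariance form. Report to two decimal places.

α = 0.76

Σσ²ᵢ = 1.03² + 0.89² + 1.45² + 1.16² = 5.3011
Covariances σ_ij = r_ij · s_i · s_j:
  σ(Q1,Q2) = 0.29 × 1.03 × 0.89 = 0.2658
  σ(Q1,Q3) = 0.63 × 1.03 × 1.45 = 0.9409
  σ(Q1,Q4) = 0.65 × 1.03 × 1.16 = 0.7766
  σ(Q2,Q3) = 0.29 × 0.89 × 1.45 = 0.3742
  σ(Q2,Q4) = 0.31 × 0.89 × 1.16 = 0.3200
  σ(Q3,Q4) = 0.49 × 1.45 × 1.16 = 0.8242
σ²_T = Σσ²ᵢ + 2·Σσ_ij = 5.3011 + 2 × 3.5017 = 12.3045
α = (4/3)·(1 − 5.3011/12.3045) = 0.76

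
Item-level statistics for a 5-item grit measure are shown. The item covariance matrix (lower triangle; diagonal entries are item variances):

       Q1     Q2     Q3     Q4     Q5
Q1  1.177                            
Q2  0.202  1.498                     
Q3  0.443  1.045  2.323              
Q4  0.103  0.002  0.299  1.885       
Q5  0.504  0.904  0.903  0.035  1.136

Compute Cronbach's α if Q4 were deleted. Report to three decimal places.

Remaining items: Q1, Q2, Q3, Q5 (k = 4).
sum of item variances = 1.177 + 1.498 + 2.323 + 1.136 = 6.134
total variance = 6.134 + 2 × 4.001 = 14.136
α (item deleted) = (4/3)·(1 − 6.134/14.136) = 0.755

α = 0.755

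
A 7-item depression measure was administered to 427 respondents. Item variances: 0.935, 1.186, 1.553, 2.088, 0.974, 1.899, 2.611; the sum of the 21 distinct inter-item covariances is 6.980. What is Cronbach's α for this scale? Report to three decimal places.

Cronbach's α = 0.646

Σσ²ᵢ = 0.935 + 1.186 + 1.553 + 2.088 + 0.974 + 1.899 + 2.611 = 11.246
Sum of distinct covariances = 6.980
σ²_total = Σσ²ᵢ + 2·Σcov = 11.246 + 2 × 6.980 = 25.206
α = (7/6)·(1 − 11.246/25.206) = 0.646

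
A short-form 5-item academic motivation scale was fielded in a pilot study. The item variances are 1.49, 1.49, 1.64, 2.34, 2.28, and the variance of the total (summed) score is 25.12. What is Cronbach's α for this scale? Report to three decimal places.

α = 0.790

ΣVar(i) = 1.49 + 1.49 + 1.64 + 2.34 + 2.28 = 9.24
α = (k/(k−1))·(1 − ΣVar(i)/Var(T)) = (5/4)·(1 − 9.24/25.12) = 0.790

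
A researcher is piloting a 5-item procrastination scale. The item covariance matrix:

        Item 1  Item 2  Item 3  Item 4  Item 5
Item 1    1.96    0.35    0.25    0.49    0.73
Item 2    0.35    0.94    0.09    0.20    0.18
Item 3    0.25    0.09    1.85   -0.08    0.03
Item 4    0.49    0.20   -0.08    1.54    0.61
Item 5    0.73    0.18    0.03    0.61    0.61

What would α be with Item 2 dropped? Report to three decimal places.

Remaining items: Item 1, Item 3, Item 4, Item 5 (k = 4).
Σσᵢ² = 1.96 + 1.85 + 1.54 + 0.61 = 5.96
total variance = 5.96 + 2 × 2.03 = 10.02
α (item deleted) = (4/3)·(1 − 5.96/10.02) = 0.540

α = 0.540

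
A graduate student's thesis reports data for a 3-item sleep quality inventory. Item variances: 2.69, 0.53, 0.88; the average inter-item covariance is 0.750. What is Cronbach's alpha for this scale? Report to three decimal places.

ΣVar(i) = 2.69 + 0.53 + 0.88 = 4.10
Sum of the 3 distinct covariances = 3 × 0.750 = 2.250
σ²_total = ΣVar(i) + 2·Σcov = 4.10 + 2 × 2.250 = 8.600
α = (3/2)·(1 − 4.10/8.600) = 0.785

α = 0.785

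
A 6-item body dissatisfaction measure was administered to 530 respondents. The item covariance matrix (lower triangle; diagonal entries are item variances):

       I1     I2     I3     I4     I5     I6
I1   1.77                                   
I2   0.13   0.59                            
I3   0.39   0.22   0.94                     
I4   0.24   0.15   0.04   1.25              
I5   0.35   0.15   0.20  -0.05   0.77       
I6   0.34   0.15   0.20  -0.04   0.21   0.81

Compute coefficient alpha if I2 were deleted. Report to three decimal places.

Remaining items: I1, I3, I4, I5, I6 (k = 5).
ΣVar(i) = 1.77 + 0.94 + 1.25 + 0.77 + 0.81 = 5.54
σ²_T = 5.54 + 2 × 1.88 = 9.30
α (item deleted) = (5/4)·(1 − 5.54/9.30) = 0.505

coefficient alpha = 0.505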